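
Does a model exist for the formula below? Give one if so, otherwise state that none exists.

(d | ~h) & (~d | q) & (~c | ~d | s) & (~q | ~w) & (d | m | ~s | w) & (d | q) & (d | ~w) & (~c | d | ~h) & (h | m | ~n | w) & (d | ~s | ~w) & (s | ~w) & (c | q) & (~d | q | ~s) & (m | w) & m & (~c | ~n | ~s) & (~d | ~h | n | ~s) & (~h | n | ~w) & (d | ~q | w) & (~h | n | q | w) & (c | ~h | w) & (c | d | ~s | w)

Unit clause (m) forces m = True.
Set n = True.
Set s = False.
  then (s | ~w) forces w = False.
Try d = False:
  (d | ~h) forces h = False.
  (d | q) forces q = True.
  clause (d | ~q | w) is falsified — backtrack.
So d = True.
  then (~d | q) forces q = True.
  then (~c | ~d | s) forces c = False.
  then (c | ~h | w) forces h = False.
All clauses satisfied.

n: True; s: False; d: True; w: False; q: True; c: False; m: True; h: False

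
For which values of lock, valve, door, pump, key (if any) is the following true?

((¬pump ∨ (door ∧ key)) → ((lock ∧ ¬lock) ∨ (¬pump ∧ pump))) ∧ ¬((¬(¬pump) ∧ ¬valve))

lock: True, valve: True, door: False, pump: True, key: True

  (¬pump ∨ (door ∧ key)) → ((lock ∧ ¬lock) ∨ (¬pump ∧ pump)) = True
    ¬pump ∨ (door ∧ key) = False
      ¬pump = False
      door ∧ key = False
    (lock ∧ ¬lock) ∨ (¬pump ∧ pump) = False
      lock ∧ ¬lock = False
        ¬lock = False
      ¬pump ∧ pump = False
        ¬pump = False
  ¬((¬(¬pump) ∧ ¬valve)) = True
    ¬(¬pump) ∧ ¬valve = False
      ¬(¬pump) = True
        ¬pump = False
      ¬valve = False
Both conjuncts True, so the formula holds.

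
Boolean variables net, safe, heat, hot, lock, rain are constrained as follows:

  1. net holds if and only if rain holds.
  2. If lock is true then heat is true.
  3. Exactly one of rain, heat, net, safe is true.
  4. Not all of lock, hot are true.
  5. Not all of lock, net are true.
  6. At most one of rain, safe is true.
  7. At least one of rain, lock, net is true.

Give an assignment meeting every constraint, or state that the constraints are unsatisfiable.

net=F, safe=F, heat=T, hot=F, lock=T, rain=F

  (1) net=F, rain=F — same ✓
  (2) lock=T ⇒ heat: T ✓
  (3) {rain, heat, net, safe}: 1 true — exactly one ✓
  (4) {lock, hot}: 1/2 true — not all ✓
  (5) {lock, net}: 1/2 true — not all ✓
  (6) {rain, safe}: 0 true — at most one ✓
  (7) {rain, lock, net}: 1 true — at least one ✓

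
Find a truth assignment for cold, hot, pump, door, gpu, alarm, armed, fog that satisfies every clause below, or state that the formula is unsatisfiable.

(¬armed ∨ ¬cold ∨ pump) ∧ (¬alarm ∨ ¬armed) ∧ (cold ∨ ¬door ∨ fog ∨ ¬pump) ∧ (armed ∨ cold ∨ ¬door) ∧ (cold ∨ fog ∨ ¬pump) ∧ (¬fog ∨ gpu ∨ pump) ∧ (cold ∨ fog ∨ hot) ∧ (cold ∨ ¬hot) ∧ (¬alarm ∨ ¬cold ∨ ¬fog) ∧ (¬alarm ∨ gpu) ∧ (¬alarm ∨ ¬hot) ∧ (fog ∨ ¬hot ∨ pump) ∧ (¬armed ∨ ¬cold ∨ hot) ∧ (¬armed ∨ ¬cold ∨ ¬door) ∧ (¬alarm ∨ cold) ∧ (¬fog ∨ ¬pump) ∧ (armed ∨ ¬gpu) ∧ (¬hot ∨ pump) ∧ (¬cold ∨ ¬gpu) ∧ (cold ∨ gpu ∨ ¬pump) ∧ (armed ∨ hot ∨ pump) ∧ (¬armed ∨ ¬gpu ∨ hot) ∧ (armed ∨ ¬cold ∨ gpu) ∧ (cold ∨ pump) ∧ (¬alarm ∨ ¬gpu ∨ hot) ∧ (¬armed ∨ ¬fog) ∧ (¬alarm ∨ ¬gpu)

cold=T, hot=T, pump=T, door=F, gpu=F, alarm=F, armed=T, fog=F

Try cold = False:
  (cold ∨ ¬hot) forces hot = False.
  (cold ∨ fog ∨ hot) forces fog = True.
  (¬alarm ∨ cold) forces alarm = False.
  (¬fog ∨ ¬pump) forces pump = False.
  clause (cold ∨ pump) is falsified — backtrack.
So cold = True.
  then (¬cold ∨ ¬gpu) forces gpu = False.
  then (armed ∨ ¬cold ∨ gpu) forces armed = True.
  then (¬armed ∨ ¬fog) forces fog = False.
  then (¬armed ∨ ¬cold ∨ pump) forces pump = True.
  then (¬alarm ∨ ¬armed) forces alarm = False.
  then (¬armed ∨ ¬cold ∨ hot) forces hot = True.
  then (¬armed ∨ ¬cold ∨ ¬door) forces door = False.
All clauses satisfied.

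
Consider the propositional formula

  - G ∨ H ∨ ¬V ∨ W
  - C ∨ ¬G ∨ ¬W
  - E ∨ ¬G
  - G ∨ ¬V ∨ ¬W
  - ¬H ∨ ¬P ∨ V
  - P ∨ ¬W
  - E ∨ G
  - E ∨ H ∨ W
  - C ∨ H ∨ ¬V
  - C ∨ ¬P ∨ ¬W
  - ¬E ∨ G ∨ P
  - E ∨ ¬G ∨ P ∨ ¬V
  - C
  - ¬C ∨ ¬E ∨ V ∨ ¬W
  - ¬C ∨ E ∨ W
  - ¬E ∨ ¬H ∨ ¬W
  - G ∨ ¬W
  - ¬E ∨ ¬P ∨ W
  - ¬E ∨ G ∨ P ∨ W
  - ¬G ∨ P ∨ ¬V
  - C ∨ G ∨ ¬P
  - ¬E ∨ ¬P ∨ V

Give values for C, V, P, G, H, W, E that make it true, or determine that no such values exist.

C = True, V = False, P = False, G = True, H = True, W = False, E = True

Unit clause (C) forces C = True.
Set V = False.
Try P = True:
  (¬H ∨ ¬P ∨ V) forces H = False.
  (¬E ∨ ¬P ∨ V) forces E = False.
  (E ∨ ¬G) forces G = False.
  clause (E ∨ G) is falsified — backtrack.
So P = False.
  then (P ∨ ¬W) forces W = False.
  then (¬C ∨ E ∨ W) forces E = True.
  then (¬E ∨ G ∨ P ∨ W) forces G = True.
Set H = True.
All clauses satisfied.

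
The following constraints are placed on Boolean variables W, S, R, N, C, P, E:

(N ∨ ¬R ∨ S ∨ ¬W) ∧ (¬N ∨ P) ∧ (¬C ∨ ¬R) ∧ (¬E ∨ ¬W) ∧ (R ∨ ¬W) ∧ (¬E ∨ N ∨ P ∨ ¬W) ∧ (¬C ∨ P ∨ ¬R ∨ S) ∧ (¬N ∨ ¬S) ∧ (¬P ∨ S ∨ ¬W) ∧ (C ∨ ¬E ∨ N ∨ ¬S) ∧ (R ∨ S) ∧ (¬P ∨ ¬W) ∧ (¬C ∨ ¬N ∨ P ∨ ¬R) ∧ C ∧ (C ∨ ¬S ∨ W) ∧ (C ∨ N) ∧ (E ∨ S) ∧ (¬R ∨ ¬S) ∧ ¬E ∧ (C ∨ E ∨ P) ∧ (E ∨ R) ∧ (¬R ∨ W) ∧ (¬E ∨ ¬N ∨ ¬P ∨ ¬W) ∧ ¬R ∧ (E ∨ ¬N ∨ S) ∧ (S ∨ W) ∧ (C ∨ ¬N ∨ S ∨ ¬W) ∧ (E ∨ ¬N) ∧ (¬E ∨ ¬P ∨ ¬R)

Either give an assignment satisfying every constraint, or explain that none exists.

Case E = True:
  Clause (¬E) is falsified — contradiction.
Case E = False:
  (C) forces C = True.
  (¬C ∨ ¬R) forces R = False.
  Clause (E ∨ R) is falsified — contradiction.
Both cases fail, so the formula is unsatisfiable.

The formula is unsatisfiable.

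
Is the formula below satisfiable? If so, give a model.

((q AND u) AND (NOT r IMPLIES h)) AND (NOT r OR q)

r = True, h = True, u = True, q = True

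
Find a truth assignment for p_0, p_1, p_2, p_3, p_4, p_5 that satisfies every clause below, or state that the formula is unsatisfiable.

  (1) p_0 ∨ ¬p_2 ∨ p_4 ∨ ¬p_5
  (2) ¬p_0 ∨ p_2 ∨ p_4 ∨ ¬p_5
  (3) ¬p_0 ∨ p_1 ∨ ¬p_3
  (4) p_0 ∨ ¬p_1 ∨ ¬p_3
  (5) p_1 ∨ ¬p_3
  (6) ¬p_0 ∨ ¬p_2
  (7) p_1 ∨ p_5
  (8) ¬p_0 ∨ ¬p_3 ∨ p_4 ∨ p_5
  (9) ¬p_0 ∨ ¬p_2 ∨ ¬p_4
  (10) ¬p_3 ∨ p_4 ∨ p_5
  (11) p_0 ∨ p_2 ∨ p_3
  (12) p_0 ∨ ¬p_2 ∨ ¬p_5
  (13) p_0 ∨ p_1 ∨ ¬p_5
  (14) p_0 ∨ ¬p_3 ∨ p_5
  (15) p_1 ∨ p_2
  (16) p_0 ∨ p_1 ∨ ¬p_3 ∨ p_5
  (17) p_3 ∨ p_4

Set p_0 = True.
  then (¬p_0 ∨ ¬p_2) forces p_2 = False.
  then (p_1 ∨ p_2) forces p_1 = True.
Set p_3 = True.
Try p_4 = False:
  (¬p_0 ∨ p_2 ∨ p_4 ∨ ¬p_5) forces p_5 = False.
  clause (¬p_0 ∨ ¬p_3 ∨ p_4 ∨ p_5) is falsified — backtrack.
So p_4 = True.
Set p_5 = False.
All clauses satisfied.

p_0 = True, p_1 = True, p_2 = False, p_3 = True, p_4 = True, p_5 = False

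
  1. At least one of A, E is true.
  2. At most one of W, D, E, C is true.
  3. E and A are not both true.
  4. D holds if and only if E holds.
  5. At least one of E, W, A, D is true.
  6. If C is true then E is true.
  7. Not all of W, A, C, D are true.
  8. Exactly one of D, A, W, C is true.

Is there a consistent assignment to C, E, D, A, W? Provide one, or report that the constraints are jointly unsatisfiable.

C=F, E=F, D=F, A=T, W=F

  (1) {A, E}: 1 true — at least one ✓
  (2) {W, D, E, C}: 0 true — at most one ✓
  (3) E=F, A=T — not both ✓
  (4) D=F, E=F — same ✓
  (5) {E, W, A, D}: 1 true — at least one ✓
  (6) C=F ⇒ E: vacuous ✓
  (7) {W, A, C, D}: 1/4 true — not all ✓
  (8) {D, A, W, C}: 1 true — exactly one ✓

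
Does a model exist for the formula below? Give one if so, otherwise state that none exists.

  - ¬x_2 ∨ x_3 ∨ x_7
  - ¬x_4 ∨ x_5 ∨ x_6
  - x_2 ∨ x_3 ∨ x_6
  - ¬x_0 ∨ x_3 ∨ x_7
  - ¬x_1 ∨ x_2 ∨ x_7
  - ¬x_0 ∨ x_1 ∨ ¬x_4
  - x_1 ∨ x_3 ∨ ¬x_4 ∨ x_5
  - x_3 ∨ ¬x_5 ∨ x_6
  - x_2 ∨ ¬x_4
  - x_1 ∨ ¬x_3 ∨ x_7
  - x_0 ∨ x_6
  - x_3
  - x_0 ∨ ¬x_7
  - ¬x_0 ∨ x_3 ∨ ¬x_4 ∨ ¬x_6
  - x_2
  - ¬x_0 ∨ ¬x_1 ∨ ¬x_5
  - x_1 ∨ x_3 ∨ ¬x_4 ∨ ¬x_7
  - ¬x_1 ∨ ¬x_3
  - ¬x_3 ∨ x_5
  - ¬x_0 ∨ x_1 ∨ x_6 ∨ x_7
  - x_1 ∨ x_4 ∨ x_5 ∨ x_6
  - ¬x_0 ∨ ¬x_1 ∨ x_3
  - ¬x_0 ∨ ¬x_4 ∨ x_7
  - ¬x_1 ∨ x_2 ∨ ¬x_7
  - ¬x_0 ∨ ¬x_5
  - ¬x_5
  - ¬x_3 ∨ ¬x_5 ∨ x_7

Case x_5 = True:
  Clause (¬x_5) is falsified — contradiction.
Case x_5 = False:
  (x_3) forces x_3 = True.
  Clause (¬x_3 ∨ x_5) is falsified — contradiction.
Both cases fail, so the formula is unsatisfiable.

The formula is unsatisfiable.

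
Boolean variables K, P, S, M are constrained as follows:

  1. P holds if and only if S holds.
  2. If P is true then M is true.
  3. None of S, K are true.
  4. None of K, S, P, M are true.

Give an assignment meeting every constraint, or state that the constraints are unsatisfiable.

K = False, P = False, S = False, M = False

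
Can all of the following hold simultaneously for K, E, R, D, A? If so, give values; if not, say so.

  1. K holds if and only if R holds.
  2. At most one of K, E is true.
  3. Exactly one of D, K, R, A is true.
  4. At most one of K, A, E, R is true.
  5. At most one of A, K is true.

K = False, E = False, R = False, D = True, A = False

  (1) K=F, R=F — same ✓
  (2) {K, E}: 0 true — at most one ✓
  (3) {D, K, R, A}: 1 true — exactly one ✓
  (4) {K, A, E, R}: 0 true — at most one ✓
  (5) {A, K}: 0 true — at most one ✓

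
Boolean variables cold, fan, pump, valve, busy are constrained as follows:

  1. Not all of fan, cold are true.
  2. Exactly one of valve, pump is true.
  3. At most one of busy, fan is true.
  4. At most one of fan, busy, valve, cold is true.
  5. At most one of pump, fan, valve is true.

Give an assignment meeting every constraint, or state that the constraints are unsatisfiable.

cold: False, fan: False, pump: False, valve: True, busy: False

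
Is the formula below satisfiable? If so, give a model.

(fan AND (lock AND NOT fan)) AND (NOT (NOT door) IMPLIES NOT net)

Case fan = True: the conjunct NOT fan is False.
Case fan = False: the conjunct fan is False.
Both cases fail — unsatisfiable.

No satisfying assignment exists.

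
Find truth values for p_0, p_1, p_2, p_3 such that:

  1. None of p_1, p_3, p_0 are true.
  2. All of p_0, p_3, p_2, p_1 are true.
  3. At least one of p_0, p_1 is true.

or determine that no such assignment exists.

Case p_0 = True:
  Constraint (1) is violated (p_0=T) — contradiction.
Case p_0 = False:
  Constraint (2) is violated (p_0=F) — contradiction.
Both cases fail — unsatisfiable.

The formula is unsatisfiable.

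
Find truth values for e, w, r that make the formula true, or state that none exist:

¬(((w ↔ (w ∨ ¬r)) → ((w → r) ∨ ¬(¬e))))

e = False; w = True; r = False

  ¬(((w ↔ (w ∨ ¬r)) → ((w → r) ∨ ¬(¬e)))) = True
    (w ↔ (w ∨ ¬r)) → ((w → r) ∨ ¬(¬e)) = False
      w ↔ (w ∨ ¬r) = True
        w ∨ ¬r = True
          ¬r = True
      (w → r) ∨ ¬(¬e) = False
        w → r = False
        ¬(¬e) = False
          ¬e = True
The formula evaluates to True.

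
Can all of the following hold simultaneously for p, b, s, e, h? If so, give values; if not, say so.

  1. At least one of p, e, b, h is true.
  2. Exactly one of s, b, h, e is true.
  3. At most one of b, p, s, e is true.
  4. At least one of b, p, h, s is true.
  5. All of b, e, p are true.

UNSATISFIABLE

Case p = True:
  (3) with p=T forces b = False.
  Constraint (5) is violated (b=F) — contradiction.
Case p = False:
  Constraint (5) is violated (p=F) — contradiction.
Both cases fail — unsatisfiable.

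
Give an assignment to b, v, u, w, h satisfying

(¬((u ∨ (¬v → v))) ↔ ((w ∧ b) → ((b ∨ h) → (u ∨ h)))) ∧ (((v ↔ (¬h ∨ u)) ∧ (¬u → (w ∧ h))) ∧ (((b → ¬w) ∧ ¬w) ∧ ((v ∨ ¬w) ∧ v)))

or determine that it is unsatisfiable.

Case w = True: the conjunct ¬w is False.
Case w = False: the formula simplifies to ¬((u ∨ (¬v → v))) ∧ (((v ↔ (¬h ∨ u)) ∧ u) ∧ v).
  v = True: the conjunct ¬((u ∨ (¬v → v))) becomes ¬((u ∨ True)) = False.
  v = False: the conjunct v is False.
Both cases fail — unsatisfiable.

Unsatisfiable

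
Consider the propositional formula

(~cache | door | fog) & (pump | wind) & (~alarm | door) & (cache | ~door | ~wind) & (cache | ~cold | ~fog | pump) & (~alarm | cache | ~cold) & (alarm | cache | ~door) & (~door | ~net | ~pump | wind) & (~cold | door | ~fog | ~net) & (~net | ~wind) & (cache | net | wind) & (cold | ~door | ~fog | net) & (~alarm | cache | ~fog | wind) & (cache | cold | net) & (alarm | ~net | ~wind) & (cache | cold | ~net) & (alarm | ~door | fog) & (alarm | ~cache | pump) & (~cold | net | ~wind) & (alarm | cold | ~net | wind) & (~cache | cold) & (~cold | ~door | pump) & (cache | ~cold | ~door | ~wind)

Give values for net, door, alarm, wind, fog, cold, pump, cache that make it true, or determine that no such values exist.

Set net = False.
Set door = True.
Set alarm = True.
Set wind = False.
  then (pump | wind) forces pump = True.
  then (cache | net | wind) forces cache = True.
  then (~cache | cold) forces cold = True.
Set fog = True.
All clauses satisfied.

net = False, door = True, alarm = True, wind = False, fog = True, cold = True, pump = True, cache = True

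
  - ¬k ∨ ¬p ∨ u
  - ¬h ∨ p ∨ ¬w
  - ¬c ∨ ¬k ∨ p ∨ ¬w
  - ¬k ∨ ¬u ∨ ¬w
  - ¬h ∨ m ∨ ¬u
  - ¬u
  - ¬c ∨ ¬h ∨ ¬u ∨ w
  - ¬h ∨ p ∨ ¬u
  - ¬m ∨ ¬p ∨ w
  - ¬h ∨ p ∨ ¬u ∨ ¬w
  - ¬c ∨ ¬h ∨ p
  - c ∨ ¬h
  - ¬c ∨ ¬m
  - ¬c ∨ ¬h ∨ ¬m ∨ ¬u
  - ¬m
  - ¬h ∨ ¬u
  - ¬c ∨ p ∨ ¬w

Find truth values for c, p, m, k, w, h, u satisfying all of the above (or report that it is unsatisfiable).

c: True, p: False, m: False, k: False, w: False, h: False, u: False

Unit clause (¬u) forces u = False.
Unit clause (¬m) forces m = False.
Set c = True.
Set p = False.
  then (¬c ∨ ¬h ∨ p) forces h = False.
  then (¬c ∨ p ∨ ¬w) forces w = False.
Set k = False.
All clauses satisfied.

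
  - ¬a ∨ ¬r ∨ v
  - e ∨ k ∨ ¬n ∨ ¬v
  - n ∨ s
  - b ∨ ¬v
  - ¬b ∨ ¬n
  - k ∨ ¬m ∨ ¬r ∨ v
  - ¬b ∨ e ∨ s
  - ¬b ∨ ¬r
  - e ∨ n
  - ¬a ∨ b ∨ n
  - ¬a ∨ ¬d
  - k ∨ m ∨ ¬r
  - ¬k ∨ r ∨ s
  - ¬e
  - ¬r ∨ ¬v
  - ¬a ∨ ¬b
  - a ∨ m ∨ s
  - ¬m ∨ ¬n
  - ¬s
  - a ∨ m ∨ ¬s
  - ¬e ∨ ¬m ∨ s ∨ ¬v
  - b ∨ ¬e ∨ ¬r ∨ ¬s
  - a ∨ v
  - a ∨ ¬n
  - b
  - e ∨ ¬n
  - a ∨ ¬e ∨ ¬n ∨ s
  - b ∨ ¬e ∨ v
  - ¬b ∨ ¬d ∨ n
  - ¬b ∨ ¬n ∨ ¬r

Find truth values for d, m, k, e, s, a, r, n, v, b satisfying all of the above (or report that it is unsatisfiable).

UNSATISFIABLE

Case e = True:
  Clause (¬e) is falsified — contradiction.
Case e = False:
  (e ∨ n) forces n = True.
  Clause (e ∨ ¬n) is falsified — contradiction.
Both cases fail, so the formula is unsatisfiable.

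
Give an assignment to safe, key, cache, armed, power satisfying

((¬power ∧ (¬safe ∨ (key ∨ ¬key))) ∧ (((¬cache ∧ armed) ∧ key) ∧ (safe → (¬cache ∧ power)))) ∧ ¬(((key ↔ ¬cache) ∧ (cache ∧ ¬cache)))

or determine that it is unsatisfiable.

safe=F, key=T, cache=F, armed=T, power=F

  (¬power ∧ (¬safe ∨ (key ∨ ¬key))) ∧ (((¬cache ∧ armed) ∧ key) ∧ (safe → (¬cache ∧ power))) = True
    ¬power ∧ (¬safe ∨ (key ∨ ¬key)) = True
      ¬power = True
      ¬safe ∨ (key ∨ ¬key) = True
        ¬safe = True
        key ∨ ¬key = True
          ¬key = False
    ((¬cache ∧ armed) ∧ key) ∧ (safe → (¬cache ∧ power)) = True
      (¬cache ∧ armed) ∧ key = True
        ¬cache ∧ armed = True
          ¬cache = True
      safe → (¬cache ∧ power) = True
        ¬cache ∧ power = False
          ¬cache = True
  ¬(((key ↔ ¬cache) ∧ (cache ∧ ¬cache))) = True
    (key ↔ ¬cache) ∧ (cache ∧ ¬cache) = False
      key ↔ ¬cache = True
        ¬cache = True
      cache ∧ ¬cache = False
        ¬cache = True
Both conjuncts True, so the formula holds.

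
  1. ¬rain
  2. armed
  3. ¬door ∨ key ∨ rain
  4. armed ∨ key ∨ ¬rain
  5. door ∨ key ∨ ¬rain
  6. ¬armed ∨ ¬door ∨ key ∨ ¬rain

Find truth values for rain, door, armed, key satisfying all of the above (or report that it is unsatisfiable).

rain = False, door = False, armed = True, key = False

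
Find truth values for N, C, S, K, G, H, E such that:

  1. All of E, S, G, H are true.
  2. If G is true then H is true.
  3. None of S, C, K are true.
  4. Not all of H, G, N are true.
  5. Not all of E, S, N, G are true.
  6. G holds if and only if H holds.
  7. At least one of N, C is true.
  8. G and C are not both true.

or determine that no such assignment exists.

Case S = True:
  Constraint (3) is violated (S=T) — contradiction.
Case S = False:
  Constraint (1) is violated (S=F) — contradiction.
Both cases fail — unsatisfiable.

No satisfying assignment exists.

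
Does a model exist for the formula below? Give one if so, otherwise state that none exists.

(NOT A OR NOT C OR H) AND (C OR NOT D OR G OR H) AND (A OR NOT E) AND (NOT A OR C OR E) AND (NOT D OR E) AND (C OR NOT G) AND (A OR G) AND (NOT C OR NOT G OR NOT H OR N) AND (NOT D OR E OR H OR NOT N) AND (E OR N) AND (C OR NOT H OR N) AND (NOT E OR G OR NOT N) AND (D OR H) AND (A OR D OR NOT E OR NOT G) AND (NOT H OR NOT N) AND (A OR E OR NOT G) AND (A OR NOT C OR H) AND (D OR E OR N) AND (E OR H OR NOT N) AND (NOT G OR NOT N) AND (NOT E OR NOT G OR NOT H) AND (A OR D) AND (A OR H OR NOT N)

D = True, E = True, H = True, C = True, N = False, G = False, A = True

Set D = True.
  then (NOT D OR E) forces E = True.
  then (A OR NOT E) forces A = True.
Set H = True.
  then (NOT H OR NOT N) forces N = False.
  then (NOT E OR NOT G OR NOT H) forces G = False.
  then (C OR NOT H OR N) forces C = True.
All clauses satisfied.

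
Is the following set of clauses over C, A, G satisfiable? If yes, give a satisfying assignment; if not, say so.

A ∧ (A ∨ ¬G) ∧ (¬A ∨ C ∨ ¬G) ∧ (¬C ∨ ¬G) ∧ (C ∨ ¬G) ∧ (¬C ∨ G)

Unit clause (A) forces A = True.
Set C = False.
  then (¬A ∨ C ∨ ¬G) forces G = False.
Check each clause:
  (A): A holds.
  (A ∨ ¬G): A holds.
  (¬A ∨ C ∨ ¬G): ¬G holds.
  (¬C ∨ ¬G): ¬C holds.
  (C ∨ ¬G): ¬G holds.
  (¬C ∨ G): ¬C holds.
All clauses satisfied.

C = False, A = True, G = False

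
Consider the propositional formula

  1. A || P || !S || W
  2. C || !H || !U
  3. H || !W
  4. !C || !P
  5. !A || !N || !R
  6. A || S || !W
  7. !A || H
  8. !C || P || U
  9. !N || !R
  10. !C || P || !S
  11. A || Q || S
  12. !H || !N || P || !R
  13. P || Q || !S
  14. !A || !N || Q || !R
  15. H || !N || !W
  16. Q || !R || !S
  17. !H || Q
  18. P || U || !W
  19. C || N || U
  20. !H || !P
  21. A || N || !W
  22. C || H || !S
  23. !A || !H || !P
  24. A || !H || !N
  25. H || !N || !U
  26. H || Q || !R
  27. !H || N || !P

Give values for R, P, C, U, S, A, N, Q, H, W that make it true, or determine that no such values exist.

R = False, P = True, C = False, U = True, S = False, A = False, N = False, Q = True, H = False, W = False

Set R = False.
Set P = True.
  then (!C || !P) forces C = False.
  then (!H || !P) forces H = False.
  then (C || H || !S) forces S = False.
  then (H || !W) forces W = False.
  then (!A || H) forces A = False.
  then (A || Q || S) forces Q = True.
Set U = True.
  then (H || !N || !U) forces N = False.
All clauses satisfied.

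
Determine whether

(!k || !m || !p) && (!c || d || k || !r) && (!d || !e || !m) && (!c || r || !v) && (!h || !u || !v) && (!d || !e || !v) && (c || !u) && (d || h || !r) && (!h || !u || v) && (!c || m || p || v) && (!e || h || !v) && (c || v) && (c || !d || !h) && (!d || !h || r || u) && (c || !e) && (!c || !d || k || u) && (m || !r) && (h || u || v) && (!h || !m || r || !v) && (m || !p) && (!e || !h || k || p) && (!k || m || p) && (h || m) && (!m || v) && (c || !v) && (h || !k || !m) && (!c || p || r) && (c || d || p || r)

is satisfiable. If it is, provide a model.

Try c = False:
  (c || !u) forces u = False.
  (c || v) forces v = True.
  clause (c || !v) is falsified — backtrack.
So c = True.
Try r = False:
  (!c || r || !v) forces v = False.
  (!m || v) forces m = False.
  (!c || m || p || v) forces p = True.
  clause (m || !p) is falsified — backtrack.
So r = True.
  then (m || !r) forces m = True.
  then (!m || v) forces v = True.
Set e = True.
  then (!d || !e || !m) forces d = False.
  then (d || h || !r) forces h = True.
  then (!c || d || k || !r) forces k = True.
  then (!h || !u || !v) forces u = False.
  then (!k || !m || !p) forces p = False.
All clauses satisfied.

c=T, r=T, v=T, e=T, u=F, m=T, h=T, p=F, d=F, k=T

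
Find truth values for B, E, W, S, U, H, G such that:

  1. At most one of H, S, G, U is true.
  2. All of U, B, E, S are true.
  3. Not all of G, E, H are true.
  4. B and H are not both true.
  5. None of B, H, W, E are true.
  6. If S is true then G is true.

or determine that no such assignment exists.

Case B = True:
  Constraint (5) is violated (B=T) — contradiction.
Case B = False:
  Constraint (2) is violated (B=F) — contradiction.
Both cases fail — unsatisfiable.

UNSATISFIABLE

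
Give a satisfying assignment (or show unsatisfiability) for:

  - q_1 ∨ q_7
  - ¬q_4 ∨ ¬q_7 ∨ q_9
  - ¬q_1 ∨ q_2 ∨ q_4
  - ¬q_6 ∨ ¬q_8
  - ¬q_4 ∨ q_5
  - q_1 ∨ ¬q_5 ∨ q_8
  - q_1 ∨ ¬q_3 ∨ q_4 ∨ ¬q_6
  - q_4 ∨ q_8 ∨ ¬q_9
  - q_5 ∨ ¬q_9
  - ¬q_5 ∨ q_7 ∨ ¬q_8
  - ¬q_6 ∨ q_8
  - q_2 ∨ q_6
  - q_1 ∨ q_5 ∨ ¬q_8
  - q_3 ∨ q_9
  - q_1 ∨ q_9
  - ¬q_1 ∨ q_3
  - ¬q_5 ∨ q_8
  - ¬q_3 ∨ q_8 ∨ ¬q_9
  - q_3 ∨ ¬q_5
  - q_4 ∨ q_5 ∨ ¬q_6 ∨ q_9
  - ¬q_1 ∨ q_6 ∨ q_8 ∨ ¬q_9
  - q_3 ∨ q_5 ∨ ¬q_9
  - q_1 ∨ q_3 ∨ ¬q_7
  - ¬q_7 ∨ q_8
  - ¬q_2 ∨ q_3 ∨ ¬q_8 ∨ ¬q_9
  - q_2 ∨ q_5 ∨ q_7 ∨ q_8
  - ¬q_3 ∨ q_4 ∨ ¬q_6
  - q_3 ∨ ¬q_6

q_1: True; q_2: True; q_3: True; q_4: False; q_5: True; q_6: False; q_7: True; q_8: True; q_9: True

Set q_1 = True.
  then (¬q_1 ∨ q_3) forces q_3 = True.
Set q_2 = True.
Set q_4 = False.
  then (¬q_3 ∨ q_4 ∨ ¬q_6) forces q_6 = False.
Set q_5 = True.
  then (¬q_5 ∨ q_8) forces q_8 = True.
  then (¬q_5 ∨ q_7 ∨ ¬q_8) forces q_7 = True.
Set q_9 = True.
All clauses satisfied.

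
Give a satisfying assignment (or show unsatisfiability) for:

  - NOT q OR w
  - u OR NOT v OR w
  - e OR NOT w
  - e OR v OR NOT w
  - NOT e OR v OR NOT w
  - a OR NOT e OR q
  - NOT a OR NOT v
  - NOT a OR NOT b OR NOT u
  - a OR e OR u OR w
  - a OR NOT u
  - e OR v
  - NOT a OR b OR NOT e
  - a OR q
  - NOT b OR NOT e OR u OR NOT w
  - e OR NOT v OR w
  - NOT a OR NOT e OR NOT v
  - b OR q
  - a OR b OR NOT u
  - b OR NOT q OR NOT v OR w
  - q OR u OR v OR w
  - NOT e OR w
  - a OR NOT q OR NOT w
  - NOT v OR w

Unsatisfiable — no assignment works.

Case a = True:
  (NOT a OR NOT v) forces v = False.
  (e OR v) forces e = True.
  (NOT e OR v OR NOT w) forces w = False.
  Clause (NOT e OR w) is falsified — contradiction.
Case a = False:
  (a OR NOT u) forces u = False.
  (a OR q) forces q = True.
  (NOT q OR w) forces w = True.
  Clause (a OR NOT q OR NOT w) is falsified — contradiction.
Both cases fail, so the formula is unsatisfiable.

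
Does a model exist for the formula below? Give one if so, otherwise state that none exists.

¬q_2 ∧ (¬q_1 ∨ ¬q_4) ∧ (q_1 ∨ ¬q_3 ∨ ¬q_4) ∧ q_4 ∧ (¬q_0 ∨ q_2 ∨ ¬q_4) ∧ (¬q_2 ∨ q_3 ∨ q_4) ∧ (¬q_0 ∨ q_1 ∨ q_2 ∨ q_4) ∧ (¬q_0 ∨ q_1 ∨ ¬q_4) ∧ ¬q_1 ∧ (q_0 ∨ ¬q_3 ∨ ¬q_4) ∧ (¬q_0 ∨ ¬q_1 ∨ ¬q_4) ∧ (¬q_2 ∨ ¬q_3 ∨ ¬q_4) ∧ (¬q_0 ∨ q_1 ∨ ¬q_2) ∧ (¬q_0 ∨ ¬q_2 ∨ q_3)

Unit clause (¬q_2) forces q_2 = False.
Unit clause (q_4) forces q_4 = True.
In (¬q_0 ∨ q_2 ∨ ¬q_4) only ¬q_0 is left, so q_0 = False.
Unit clause (¬q_1) forces q_1 = False.
In (q_0 ∨ ¬q_3 ∨ ¬q_4) only ¬q_3 is left, so q_3 = False.
All clauses satisfied.

q_0: False; q_1: False; q_2: False; q_3: False; q_4: True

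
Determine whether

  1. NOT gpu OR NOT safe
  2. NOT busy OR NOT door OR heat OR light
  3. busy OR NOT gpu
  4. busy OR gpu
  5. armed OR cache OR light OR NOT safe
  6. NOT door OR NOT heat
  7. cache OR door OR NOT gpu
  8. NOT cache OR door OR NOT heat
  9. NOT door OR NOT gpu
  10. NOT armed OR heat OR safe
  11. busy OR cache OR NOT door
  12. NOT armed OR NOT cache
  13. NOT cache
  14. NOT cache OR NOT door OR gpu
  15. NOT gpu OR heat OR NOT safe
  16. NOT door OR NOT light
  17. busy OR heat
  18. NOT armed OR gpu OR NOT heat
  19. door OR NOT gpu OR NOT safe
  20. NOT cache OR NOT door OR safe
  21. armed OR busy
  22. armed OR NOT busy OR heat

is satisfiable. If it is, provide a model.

Unit clause (NOT cache) forces cache = False.
Set light = False.
Set heat = True.
  then (NOT door OR NOT heat) forces door = False.
  then (cache OR door OR NOT gpu) forces gpu = False.
  then (NOT armed OR gpu OR NOT heat) forces armed = False.
  then (armed OR busy) forces busy = True.
  then (armed OR cache OR light OR NOT safe) forces safe = False.
All clauses satisfied.

light = False; heat = True; door = False; armed = False; busy = True; gpu = False; safe = False; cache = False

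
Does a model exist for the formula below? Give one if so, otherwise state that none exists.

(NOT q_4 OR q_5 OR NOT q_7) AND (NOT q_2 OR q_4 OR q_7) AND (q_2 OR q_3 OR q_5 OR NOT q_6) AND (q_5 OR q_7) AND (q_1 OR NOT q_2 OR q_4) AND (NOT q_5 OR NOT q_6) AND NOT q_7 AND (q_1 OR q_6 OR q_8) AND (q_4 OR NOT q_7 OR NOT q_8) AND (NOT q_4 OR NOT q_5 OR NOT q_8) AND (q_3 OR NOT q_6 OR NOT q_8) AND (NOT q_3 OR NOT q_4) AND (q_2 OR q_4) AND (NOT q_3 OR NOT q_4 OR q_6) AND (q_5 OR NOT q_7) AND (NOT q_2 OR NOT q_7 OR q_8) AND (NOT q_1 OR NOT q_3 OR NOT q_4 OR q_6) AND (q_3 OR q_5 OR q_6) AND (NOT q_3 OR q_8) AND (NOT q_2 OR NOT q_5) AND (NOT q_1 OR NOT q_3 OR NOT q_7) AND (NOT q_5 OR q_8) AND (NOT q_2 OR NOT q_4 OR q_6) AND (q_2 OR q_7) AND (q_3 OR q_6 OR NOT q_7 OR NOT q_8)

Case q_7 = True:
  Clause (NOT q_7) is falsified — contradiction.
Case q_7 = False:
  (q_5 OR q_7) forces q_5 = True.
  (NOT q_5 OR NOT q_6) forces q_6 = False.
  (NOT q_2 OR NOT q_5) forces q_2 = False.
  Clause (q_2 OR q_7) is falsified — contradiction.
Both cases fail, so the formula is unsatisfiable.

UNSATISFIABLE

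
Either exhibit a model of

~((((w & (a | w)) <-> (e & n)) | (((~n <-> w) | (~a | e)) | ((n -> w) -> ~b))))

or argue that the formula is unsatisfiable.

a = True, n = True, b = True, w = True, e = False

  ~((((w & (a | w)) <-> (e & n)) | (((~n <-> w) | (~a | e)) | ((n -> w) -> ~b)))) = True
    ((w & (a | w)) <-> (e & n)) | (((~n <-> w) | (~a | e)) | ((n -> w) -> ~b)) = False
      (w & (a | w)) <-> (e & n) = False
        w & (a | w) = True
          a | w = True
        e & n = False
      ((~n <-> w) | (~a | e)) | ((n -> w) -> ~b) = False
        (~n <-> w) | (~a | e) = False
          ~n <-> w = False
            ~n = False
          ~a | e = False
            ~a = False
        (n -> w) -> ~b = False
          n -> w = True
          ~b = False
The formula evaluates to True.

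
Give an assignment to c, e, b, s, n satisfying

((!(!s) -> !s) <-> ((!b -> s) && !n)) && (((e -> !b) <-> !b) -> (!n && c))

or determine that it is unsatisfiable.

c=T, e=T, b=T, s=F, n=F

  (!(!s) -> !s) <-> ((!b -> s) && !n) = True
    !(!s) -> !s = True
      !(!s) = False
        !s = True
      !s = True
    (!b -> s) && !n = True
      !b -> s = True
        !b = False
      !n = True
  ((e -> !b) <-> !b) -> (!n && c) = True
    (e -> !b) <-> !b = True
      e -> !b = False
        !b = False
      !b = False
    !n && c = True
      !n = True
Both conjuncts True, so the formula holds.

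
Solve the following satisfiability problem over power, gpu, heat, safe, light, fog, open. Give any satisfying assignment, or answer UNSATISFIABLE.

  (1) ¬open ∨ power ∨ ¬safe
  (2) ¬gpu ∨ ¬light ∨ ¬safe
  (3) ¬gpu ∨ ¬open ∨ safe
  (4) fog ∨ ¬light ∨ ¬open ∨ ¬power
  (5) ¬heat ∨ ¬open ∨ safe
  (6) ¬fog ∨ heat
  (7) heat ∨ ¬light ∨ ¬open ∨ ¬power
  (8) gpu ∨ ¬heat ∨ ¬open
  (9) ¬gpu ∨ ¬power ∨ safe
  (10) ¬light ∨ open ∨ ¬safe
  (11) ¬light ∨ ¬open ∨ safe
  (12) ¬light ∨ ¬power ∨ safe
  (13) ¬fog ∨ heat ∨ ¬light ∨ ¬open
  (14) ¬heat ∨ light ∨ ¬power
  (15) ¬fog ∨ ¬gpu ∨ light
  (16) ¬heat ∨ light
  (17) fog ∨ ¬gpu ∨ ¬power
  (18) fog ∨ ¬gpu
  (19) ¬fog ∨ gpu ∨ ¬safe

Set power = False.
Set gpu = False.
Set heat = False.
  then (¬fog ∨ heat) forces fog = False.
Set safe = False.
Set light = False.
Set open = True.
All clauses satisfied.

power = False, gpu = False, heat = False, safe = False, light = False, fog = False, open = True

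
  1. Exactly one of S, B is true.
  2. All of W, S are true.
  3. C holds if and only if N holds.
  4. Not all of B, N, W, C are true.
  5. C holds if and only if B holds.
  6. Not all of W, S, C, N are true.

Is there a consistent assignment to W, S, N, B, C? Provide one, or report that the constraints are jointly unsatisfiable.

W: True, S: True, N: False, B: False, C: False

  (1) {S, B}: 1 true — exactly one ✓
  (2) {W, S}: all 2 true ✓
  (3) C=F, N=F — same ✓
  (4) {B, N, W, C}: 1/4 true — not all ✓
  (5) C=F, B=F — same ✓
  (6) {W, S, C, N}: 2/4 true — not all ✓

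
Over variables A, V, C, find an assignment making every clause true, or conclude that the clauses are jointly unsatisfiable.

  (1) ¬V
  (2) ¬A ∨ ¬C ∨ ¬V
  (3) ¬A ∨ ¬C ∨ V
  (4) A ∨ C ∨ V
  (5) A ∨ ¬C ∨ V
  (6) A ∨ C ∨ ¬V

A: True; V: False; C: False

Unit clause (¬V) forces V = False.
Set A = True.
  then (¬A ∨ ¬C ∨ V) forces C = False.
All clauses satisfied.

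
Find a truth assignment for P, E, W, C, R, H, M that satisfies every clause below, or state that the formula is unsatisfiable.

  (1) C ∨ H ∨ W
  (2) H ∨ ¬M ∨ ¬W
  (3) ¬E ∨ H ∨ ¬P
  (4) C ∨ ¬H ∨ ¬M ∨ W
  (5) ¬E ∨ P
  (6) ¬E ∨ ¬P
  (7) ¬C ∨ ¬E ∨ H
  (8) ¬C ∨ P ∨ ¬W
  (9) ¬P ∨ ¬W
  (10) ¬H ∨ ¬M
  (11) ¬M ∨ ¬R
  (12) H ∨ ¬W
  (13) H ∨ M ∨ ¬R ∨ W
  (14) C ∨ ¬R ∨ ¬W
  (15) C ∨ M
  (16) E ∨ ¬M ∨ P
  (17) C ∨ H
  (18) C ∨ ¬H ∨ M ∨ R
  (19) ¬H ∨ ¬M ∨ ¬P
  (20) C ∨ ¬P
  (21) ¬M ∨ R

Set P = False.
  then (¬E ∨ P) forces E = False.
  then (E ∨ ¬M ∨ P) forces M = False.
  then (C ∨ M) forces C = True.
  then (¬C ∨ P ∨ ¬W) forces W = False.
Set R = False.
Set H = False.
All clauses satisfied.

P = False; E = False; W = False; C = True; R = False; H = False; M = False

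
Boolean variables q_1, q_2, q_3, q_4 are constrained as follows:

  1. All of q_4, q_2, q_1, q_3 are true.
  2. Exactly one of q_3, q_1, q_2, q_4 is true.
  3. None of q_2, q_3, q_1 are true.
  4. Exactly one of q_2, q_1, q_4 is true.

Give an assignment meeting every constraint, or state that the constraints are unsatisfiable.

Unsatisfiable

Case q_1 = True:
  Constraint (3) is violated (q_1=T) — contradiction.
Case q_1 = False:
  Constraint (1) is violated (q_1=F) — contradiction.
Both cases fail — unsatisfiable.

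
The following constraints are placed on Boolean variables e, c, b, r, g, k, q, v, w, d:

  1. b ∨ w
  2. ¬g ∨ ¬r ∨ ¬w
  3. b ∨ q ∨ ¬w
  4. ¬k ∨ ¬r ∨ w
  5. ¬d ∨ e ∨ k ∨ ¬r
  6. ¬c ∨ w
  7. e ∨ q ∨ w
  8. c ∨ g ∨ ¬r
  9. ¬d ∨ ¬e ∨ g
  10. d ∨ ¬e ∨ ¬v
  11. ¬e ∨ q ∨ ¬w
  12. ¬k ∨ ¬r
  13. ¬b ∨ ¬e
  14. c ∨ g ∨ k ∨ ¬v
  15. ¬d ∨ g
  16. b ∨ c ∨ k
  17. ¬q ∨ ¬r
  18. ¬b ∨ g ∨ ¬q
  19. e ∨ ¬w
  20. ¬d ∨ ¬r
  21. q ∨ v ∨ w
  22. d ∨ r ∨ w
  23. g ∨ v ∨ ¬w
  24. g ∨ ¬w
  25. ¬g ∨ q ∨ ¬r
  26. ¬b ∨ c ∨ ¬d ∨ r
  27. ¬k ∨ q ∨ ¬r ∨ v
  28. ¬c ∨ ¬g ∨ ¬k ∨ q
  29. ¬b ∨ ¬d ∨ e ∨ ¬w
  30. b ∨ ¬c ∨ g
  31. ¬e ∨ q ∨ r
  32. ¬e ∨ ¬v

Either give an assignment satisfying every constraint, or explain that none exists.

Set e = True.
  then (¬b ∨ ¬e) forces b = False.
  then (¬e ∨ ¬v) forces v = False.
  then (b ∨ w) forces w = True.
  then (b ∨ q ∨ ¬w) forces q = True.
  then (¬q ∨ ¬r) forces r = False.
  then (g ∨ v ∨ ¬w) forces g = True.
Set c = True.
Set k = True.
Set d = True.
All clauses satisfied.

e = True; c = True; b = False; r = False; g = True; k = True; q = True; v = False; w = True; d = True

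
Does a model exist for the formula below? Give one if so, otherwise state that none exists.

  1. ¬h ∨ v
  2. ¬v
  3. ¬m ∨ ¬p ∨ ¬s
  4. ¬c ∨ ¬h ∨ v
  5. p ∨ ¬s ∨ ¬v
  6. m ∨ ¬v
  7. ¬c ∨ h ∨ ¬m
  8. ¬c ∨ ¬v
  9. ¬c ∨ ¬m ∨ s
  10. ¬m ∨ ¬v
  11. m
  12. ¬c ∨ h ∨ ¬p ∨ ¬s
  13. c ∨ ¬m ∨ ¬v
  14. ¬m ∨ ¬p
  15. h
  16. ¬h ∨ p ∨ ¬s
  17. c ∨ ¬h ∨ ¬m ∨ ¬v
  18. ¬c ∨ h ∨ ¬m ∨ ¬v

No satisfying assignment exists.

Case h = True:
  (¬h ∨ v) forces v = True.
  Clause (¬v) is falsified — contradiction.
Case h = False:
  Clause (h) is falsified — contradiction.
Both cases fail, so the formula is unsatisfiable.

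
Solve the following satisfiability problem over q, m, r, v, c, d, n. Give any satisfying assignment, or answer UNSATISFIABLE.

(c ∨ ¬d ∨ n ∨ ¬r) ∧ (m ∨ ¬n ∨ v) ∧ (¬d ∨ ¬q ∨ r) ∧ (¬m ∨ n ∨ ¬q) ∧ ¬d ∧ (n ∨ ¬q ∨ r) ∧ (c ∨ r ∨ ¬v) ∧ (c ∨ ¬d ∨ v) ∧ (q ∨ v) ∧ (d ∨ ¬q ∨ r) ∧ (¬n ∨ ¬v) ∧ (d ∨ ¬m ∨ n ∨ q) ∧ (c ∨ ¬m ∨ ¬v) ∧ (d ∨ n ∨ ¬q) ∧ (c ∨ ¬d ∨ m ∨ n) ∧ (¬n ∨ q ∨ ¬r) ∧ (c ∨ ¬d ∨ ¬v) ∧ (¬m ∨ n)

Unit clause (¬d) forces d = False.
Set q = False.
  then (q ∨ v) forces v = True.
  then (¬n ∨ ¬v) forces n = False.
  then (d ∨ ¬m ∨ n ∨ q) forces m = False.
Set r = False.
  then (c ∨ r ∨ ¬v) forces c = True.
All clauses satisfied.

q = False, m = False, r = False, v = True, c = True, d = False, n = False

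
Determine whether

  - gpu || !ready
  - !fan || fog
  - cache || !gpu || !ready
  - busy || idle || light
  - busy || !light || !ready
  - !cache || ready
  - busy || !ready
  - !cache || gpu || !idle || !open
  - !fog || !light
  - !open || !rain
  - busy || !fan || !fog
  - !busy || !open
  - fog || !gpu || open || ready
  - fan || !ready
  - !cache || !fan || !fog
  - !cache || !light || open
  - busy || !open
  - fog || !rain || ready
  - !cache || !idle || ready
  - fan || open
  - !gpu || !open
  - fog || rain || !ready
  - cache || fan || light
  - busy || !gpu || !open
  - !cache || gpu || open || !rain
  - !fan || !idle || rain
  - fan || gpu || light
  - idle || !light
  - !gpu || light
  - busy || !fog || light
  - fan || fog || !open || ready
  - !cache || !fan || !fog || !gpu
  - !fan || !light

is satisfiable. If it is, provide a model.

busy=T; light=F; rain=T; fan=T; idle=T; gpu=F; ready=F; fog=T; open=F; cache=F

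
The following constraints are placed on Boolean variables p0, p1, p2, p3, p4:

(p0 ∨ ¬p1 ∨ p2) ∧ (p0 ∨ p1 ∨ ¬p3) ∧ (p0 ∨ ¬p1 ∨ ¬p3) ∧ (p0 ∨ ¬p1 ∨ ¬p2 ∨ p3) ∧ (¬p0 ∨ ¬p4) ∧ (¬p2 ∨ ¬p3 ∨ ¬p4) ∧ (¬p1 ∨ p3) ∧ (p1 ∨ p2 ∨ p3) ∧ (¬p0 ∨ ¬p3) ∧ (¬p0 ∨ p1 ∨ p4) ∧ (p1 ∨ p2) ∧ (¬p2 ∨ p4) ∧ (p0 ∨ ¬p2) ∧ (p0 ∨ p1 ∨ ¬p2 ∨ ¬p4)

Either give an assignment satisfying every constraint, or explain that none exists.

Unsatisfiable — no assignment works.

Case p0 = True:
  (¬p0 ∨ ¬p4) forces p4 = False.
  (¬p0 ∨ ¬p3) forces p3 = False.
  (¬p1 ∨ p3) forces p1 = False.
  Clause (¬p0 ∨ p1 ∨ p4) is falsified — contradiction.
Case p0 = False:
  (p0 ∨ ¬p2) forces p2 = False.
  (p0 ∨ ¬p1 ∨ p2) forces p1 = False.
  Clause (p1 ∨ p2) is falsified — contradiction.
Both cases fail, so the formula is unsatisfiable.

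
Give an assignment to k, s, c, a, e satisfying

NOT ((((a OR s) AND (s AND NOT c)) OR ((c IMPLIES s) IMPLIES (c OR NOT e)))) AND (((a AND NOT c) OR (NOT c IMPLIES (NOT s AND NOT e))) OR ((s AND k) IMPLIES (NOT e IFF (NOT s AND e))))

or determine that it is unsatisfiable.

k = False, s = False, c = False, a = True, e = True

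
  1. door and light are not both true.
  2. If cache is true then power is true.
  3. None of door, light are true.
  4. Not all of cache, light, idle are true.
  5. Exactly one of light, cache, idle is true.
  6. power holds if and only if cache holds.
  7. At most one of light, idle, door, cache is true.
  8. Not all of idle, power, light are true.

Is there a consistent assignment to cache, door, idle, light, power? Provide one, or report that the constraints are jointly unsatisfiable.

cache=F; door=F; idle=T; light=F; power=F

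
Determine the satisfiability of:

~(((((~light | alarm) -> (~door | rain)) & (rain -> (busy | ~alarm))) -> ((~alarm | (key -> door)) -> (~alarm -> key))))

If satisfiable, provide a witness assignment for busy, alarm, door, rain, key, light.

busy = True, alarm = False, door = True, rain = True, key = False, light = True

  ~(((((~light | alarm) -> (~door | rain)) & (rain -> (busy | ~alarm))) -> ((~alarm | (key -> door)) -> (~alarm -> key)))) = True
    (((~light | alarm) -> (~door | rain)) & (rain -> (busy | ~alarm))) -> ((~alarm | (key -> door)) -> (~alarm -> key)) = False
      ((~light | alarm) -> (~door | rain)) & (rain -> (busy | ~alarm)) = True
        (~light | alarm) -> (~door | rain) = True
          ~light | alarm = False
            ~light = False
          ~door | rain = True
            ~door = False
        rain -> (busy | ~alarm) = True
          busy | ~alarm = True
            ~alarm = True
      (~alarm | (key -> door)) -> (~alarm -> key) = False
        ~alarm | (key -> door) = True
          ~alarm = True
          key -> door = True
        ~alarm -> key = False
          ~alarm = True
The formula evaluates to True.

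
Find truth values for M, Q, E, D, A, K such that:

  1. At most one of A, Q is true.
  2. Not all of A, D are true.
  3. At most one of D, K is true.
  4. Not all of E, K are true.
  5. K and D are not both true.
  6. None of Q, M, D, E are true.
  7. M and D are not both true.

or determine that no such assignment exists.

M = False, Q = False, E = False, D = False, A = False, K = False

  (1) {A, Q}: 0 true — at most one ✓
  (2) {A, D}: 0/2 true — not all ✓
  (3) {D, K}: 0 true — at most one ✓
  (4) {E, K}: 0/2 true — not all ✓
  (5) K=F, D=F — not both ✓
  (6) {Q, M, D, E}: 0 true — none ✓
  (7) M=F, D=F — not both ✓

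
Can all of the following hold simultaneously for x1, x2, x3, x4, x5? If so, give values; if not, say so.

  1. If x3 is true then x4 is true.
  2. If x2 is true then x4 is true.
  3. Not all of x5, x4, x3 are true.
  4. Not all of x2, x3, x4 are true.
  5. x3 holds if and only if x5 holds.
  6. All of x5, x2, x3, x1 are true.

The formula is unsatisfiable.

Case x5 = True:
  (5) with x5=T forces x3 = True.
  (1) with x3=T forces x4 = True.
  Constraint (3) is violated (x5=T, x4=T, x3=T) — contradiction.
Case x5 = False:
  Constraint (6) is violated (x5=F) — contradiction.
Both cases fail — unsatisfiable.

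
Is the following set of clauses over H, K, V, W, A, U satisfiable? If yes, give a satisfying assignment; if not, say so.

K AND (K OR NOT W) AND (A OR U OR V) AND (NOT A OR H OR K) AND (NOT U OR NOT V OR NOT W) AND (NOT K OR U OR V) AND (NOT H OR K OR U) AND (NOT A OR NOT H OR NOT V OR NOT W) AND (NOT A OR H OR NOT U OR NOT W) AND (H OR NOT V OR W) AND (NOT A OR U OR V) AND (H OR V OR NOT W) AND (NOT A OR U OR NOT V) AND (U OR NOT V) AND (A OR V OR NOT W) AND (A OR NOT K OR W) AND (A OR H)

Unit clause (K) forces K = True.
Set H = True.
Set V = False.
  then (NOT K OR U OR V) forces U = True.
Set W = True.
  then (A OR V OR NOT W) forces A = True.
All clauses satisfied.

H = True; K = True; V = False; W = True; A = True; U = True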